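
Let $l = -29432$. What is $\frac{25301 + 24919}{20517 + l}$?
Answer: $- \frac{10044}{1783} \approx -5.6332$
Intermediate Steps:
$\frac{25301 + 24919}{20517 + l} = \frac{25301 + 24919}{20517 - 29432} = \frac{50220}{-8915} = 50220 \left(- \frac{1}{8915}\right) = - \frac{10044}{1783}$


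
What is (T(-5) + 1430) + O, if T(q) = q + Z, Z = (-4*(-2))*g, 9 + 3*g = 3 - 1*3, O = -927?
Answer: 474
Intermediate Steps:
g = -3 (g = -3 + (3 - 1*3)/3 = -3 + (3 - 3)/3 = -3 + (⅓)*0 = -3 + 0 = -3)
Z = -24 (Z = -4*(-2)*(-3) = 8*(-3) = -24)
T(q) = -24 + q (T(q) = q - 24 = -24 + q)
(T(-5) + 1430) + O = ((-24 - 5) + 1430) - 927 = (-29 + 1430) - 927 = 1401 - 927 = 474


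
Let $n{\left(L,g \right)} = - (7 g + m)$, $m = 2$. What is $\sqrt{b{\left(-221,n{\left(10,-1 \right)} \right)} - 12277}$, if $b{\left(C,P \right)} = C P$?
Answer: $i \sqrt{13382} \approx 115.68 i$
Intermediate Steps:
$n{\left(L,g \right)} = -2 - 7 g$ ($n{\left(L,g \right)} = - (7 g + 2) = - (2 + 7 g) = -2 - 7 g$)
$\sqrt{b{\left(-221,n{\left(10,-1 \right)} \right)} - 12277} = \sqrt{- 221 \left(-2 - -7\right) - 12277} = \sqrt{- 221 \left(-2 + 7\right) - 12277} = \sqrt{\left(-221\right) 5 - 12277} = \sqrt{-1105 - 12277} = \sqrt{-13382} = i \sqrt{13382}$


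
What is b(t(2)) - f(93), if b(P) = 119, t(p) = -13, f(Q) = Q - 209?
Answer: 235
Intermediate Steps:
f(Q) = -209 + Q
b(t(2)) - f(93) = 119 - (-209 + 93) = 119 - 1*(-116) = 119 + 116 = 235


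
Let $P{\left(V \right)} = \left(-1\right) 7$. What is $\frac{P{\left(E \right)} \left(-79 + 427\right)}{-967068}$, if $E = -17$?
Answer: $\frac{203}{80589} \approx 0.002519$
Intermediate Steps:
$P{\left(V \right)} = -7$
$\frac{P{\left(E \right)} \left(-79 + 427\right)}{-967068} = \frac{\left(-7\right) \left(-79 + 427\right)}{-967068} = \left(-7\right) 348 \left(- \frac{1}{967068}\right) = \left(-2436\right) \left(- \frac{1}{967068}\right) = \frac{203}{80589}$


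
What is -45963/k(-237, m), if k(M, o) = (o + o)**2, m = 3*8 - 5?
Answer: -45963/1444 ≈ -31.830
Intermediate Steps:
m = 19 (m = 24 - 5 = 19)
k(M, o) = 4*o**2 (k(M, o) = (2*o)**2 = 4*o**2)
-45963/k(-237, m) = -45963/(4*19**2) = -45963/(4*361) = -45963/1444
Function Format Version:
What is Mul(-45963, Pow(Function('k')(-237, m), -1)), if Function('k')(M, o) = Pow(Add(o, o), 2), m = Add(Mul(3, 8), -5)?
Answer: Rational(-45963, 1444) ≈ -31.830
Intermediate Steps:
m = 19 (m = Add(24, -5) = 19)
Function('k')(M, o) = Mul(4, Pow(o, 2)) (Function('k')(M, o) = Pow(Mul(2, o), 2) = Mul(4, Pow(o, 2)))
Mul(-45963, Pow(Function('k')(-237, m), -1)) = Mul(-45963, Pow(Mul(4, Pow(19, 2)), -1)) = Mul(-45963, Pow(Mul(4, 361), -1)) = Mul(-45963, Pow(1444, -1)) = Mul(-45963, Rational(1, 1444)) = Rational(-45963, 1444)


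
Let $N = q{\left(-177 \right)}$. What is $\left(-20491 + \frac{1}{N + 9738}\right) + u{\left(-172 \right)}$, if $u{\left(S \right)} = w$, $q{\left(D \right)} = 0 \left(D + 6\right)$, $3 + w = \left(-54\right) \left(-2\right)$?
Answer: $- \frac{198518867}{9738} \approx -20386.0$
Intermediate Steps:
$w = 105$ ($w = -3 - -108 = -3 + 108 = 105$)
$q{\left(D \right)} = 0$ ($q{\left(D \right)} = 0 \left(6 + D\right) = 0$)
$N = 0$
$u{\left(S \right)} = 105$
$\left(-20491 + \frac{1}{N + 9738}\right) + u{\left(-172 \right)} = \left(-20491 + \frac{1}{0 + 9738}\right) + 105 = \left(-20491 + \frac{1}{9738}\right) + 105 = - \frac{199541357}{9738} + 105 = - \frac{198518867}{9738}$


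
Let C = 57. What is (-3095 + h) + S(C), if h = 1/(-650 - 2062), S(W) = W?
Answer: -8239057/2712 ≈ -3038.0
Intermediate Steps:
h = -1/2712 (h = 1/(-2712) = -1/2712 ≈ -0.00036873)
(-3095 + h) + S(C) = (-3095 - 1/2712) + 57 = -8393641/2712 + 57 = -8239057/2712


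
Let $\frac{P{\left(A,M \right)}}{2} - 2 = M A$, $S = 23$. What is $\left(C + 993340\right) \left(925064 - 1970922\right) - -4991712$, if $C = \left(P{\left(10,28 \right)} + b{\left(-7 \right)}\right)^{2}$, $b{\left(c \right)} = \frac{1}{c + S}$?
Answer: $- \frac{175570505913649}{128} \approx -1.3716 \cdot 10^{12}$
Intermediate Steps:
$P{\left(A,M \right)} = 4 + 2 A M$ ($P{\left(A,M \right)} = 4 + 2 M A = 4 + 2 A M$)
$b{\left(c \right)} = \frac{1}{23 + c}$ ($b{\left(c \right)} = \frac{1}{c + 23} = \frac{1}{23 + c}$)
$C = \frac{81450625}{256}$ ($C = \left(\left(4 + 2 \cdot 10 \cdot 28\right) + \frac{1}{23 - 7}\right)^{2} = \left(\left(4 + 560\right) + \frac{1}{16}\right)^{2} = \left(564 + \frac{1}{16}\right)^{2} = \left(\frac{9025}{16}\right)^{2} = \frac{81450625}{256} \approx 3.1817 \cdot 10^{5}$)
$\left(C + 993340\right) \left(925064 - 1970922\right) - -4991712 = \left(\frac{81450625}{256} + 993340\right) \left(925064 - 1970922\right) - -4991712 = \frac{335745665 \left(925064 - 1970922\right)}{256} + 4991712 = \frac{335745665}{256} \left(-1045858\right) + 4991712 = - \frac{175571144852785}{128} + 4991712 = - \frac{175570505913649}{128}$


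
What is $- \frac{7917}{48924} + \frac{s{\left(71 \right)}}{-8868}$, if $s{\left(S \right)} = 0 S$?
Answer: $- \frac{2639}{16308} \approx -0.16182$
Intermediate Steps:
$s{\left(S \right)} = 0$
$- \frac{7917}{48924} + \frac{s{\left(71 \right)}}{-8868} = - \frac{7917}{48924} + \frac{0}{-8868} = \left(-7917\right) \frac{1}{48924} + 0 \left(- \frac{1}{8868}\right) = - \frac{2639}{16308} + 0 = - \frac{2639}{16308}$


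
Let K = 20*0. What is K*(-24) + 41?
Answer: 41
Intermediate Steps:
K = 0
K*(-24) + 41 = 0*(-24) + 41 = 0 + 41 = 41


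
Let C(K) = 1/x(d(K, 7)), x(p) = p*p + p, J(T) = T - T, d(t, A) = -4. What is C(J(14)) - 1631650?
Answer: -19579799/12 ≈ -1.6317e+6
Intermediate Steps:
J(T) = 0
x(p) = p + p² (x(p) = p² + p = p + p²)
C(K) = 1/12 (C(K) = 1/(-4*(1 - 4)) = 1/(-4*(-3)) = 1/12)
C(J(14)) - 1631650 = 1/12 - 1631650 = -19579799/12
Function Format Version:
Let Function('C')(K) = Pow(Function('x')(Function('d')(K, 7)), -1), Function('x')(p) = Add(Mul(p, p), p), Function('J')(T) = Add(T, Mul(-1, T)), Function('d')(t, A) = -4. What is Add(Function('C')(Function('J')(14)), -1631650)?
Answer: Rational(-19579799, 12) ≈ -1.6317e+6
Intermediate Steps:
Function('J')(T) = 0
Function('x')(p) = Add(p, Pow(p, 2)) (Function('x')(p) = Add(Pow(p, 2), p) = Add(p, Pow(p, 2)))
Function('C')(K) = Rational(1, 12) (Function('C')(K) = Pow(Mul(-4, Add(1, -4)), -1) = Pow(Mul(-4, -3), -1) = Pow(12, -1) = Rational(1, 12))
Add(Function('C')(Function('J')(14)), -1631650) = Add(Rational(1, 12), -1631650) = Rational(-19579799, 12)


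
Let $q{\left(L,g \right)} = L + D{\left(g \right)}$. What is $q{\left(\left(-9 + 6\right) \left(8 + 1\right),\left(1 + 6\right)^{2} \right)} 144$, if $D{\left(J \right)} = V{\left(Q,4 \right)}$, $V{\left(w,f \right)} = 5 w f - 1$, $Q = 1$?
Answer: $-1152$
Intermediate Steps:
$V{\left(w,f \right)} = -1 + 5 f w$ ($V{\left(w,f \right)} = 5 f w - 1 = -1 + 5 f w$)
$D{\left(J \right)} = 19$ ($D{\left(J \right)} = -1 + 5 \cdot 4 \cdot 1 = -1 + 20 = 19$)
$q{\left(L,g \right)} = 19 + L$ ($q{\left(L,g \right)} = L + 19 = 19 + L$)
$q{\left(\left(-9 + 6\right) \left(8 + 1\right),\left(1 + 6\right)^{2} \right)} 144 = \left(19 + \left(-9 + 6\right) \left(8 + 1\right)\right) 144 = \left(19 - 27\right) 144 = \left(-8\right) 144 = -1152$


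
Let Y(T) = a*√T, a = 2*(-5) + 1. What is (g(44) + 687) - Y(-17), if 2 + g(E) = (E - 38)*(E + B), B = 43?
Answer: 1207 + 9*I*√17 ≈ 1207.0 + 37.108*I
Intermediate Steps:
a = -9 (a = -10 + 1 = -9)
g(E) = -2 + (-38 + E)*(43 + E) (g(E) = -2 + (E - 38)*(E + 43) = -2 + (-38 + E)*(43 + E))
Y(T) = -9*√T
(g(44) + 687) - Y(-17) = ((-1636 + 44² + 5*44) + 687) - (-9)*√(-17) = ((-1636 + 1936 + 220) + 687) - (-9)*I*√17 = (520 + 687) - (-9)*I*√17 = 1207 + 9*I*√17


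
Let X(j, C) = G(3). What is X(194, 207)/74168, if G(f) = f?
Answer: 3/74168 ≈ 4.0449e-5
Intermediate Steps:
X(j, C) = 3
X(194, 207)/74168 = 3/74168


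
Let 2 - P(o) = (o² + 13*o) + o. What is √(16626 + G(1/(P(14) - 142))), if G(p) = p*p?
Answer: 5*√188222281/532 ≈ 128.94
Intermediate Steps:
P(o) = 2 - o² - 14*o (P(o) = 2 - ((o² + 13*o) + o) = 2 - (o² + 14*o) = 2 + (-o² - 14*o) = 2 - o² - 14*o)
G(p) = p²
√(16626 + G(1/(P(14) - 142))) = √(16626 + (1/((2 - 1*14² - 14*14) - 142))²) = √(16626 + (1/((2 - 1*196 - 196) - 142))²) = √(16626 + (1/((2 - 196 - 196) - 142))²) = √(16626 + (1/(-390 - 142))²) = √(16626 + (1/(-532))²) = √(16626 + (-1/532)²) = √(16626 + 1/283024) = √(4705557025/283024) = 5*√188222281/532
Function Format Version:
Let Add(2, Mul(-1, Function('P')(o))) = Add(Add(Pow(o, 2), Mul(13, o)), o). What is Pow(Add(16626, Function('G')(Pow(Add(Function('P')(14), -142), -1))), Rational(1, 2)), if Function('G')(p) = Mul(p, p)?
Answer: Mul(Rational(5, 532), Pow(188222281, Rational(1, 2))) ≈ 128.94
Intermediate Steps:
Function('P')(o) = Add(2, Mul(-1, Pow(o, 2)), Mul(-14, o)) (Function('P')(o) = Add(2, Mul(-1, Add(Add(Pow(o, 2), Mul(13, o)), o))) = Add(2, Mul(-1, Add(Pow(o, 2), Mul(14, o)))) = Add(2, Add(Mul(-1, Pow(o, 2)), Mul(-14, o))) = Add(2, Mul(-1, Pow(o, 2)), Mul(-14, o)))
Function('G')(p) = Pow(p, 2)
Pow(Add(16626, Function('G')(Pow(Add(Function('P')(14), -142), -1))), Rational(1, 2)) = Pow(Add(16626, Pow(Pow(Add(Add(2, Mul(-1, Pow(14, 2)), Mul(-14, 14)), -142), -1), 2)), Rational(1, 2)) = Pow(Add(16626, Pow(Pow(Add(Add(2, Mul(-1, 196), -196), -142), -1), 2)), Rational(1, 2)) = Pow(Add(16626, Pow(Pow(Add(Add(2, -196, -196), -142), -1), 2)), Rational(1, 2)) = Pow(Add(16626, Pow(Pow(Add(-390, -142), -1), 2)), Rational(1, 2)) = Pow(Add(16626, Pow(Pow(-532, -1), 2)), Rational(1, 2)) = Pow(Add(16626, Pow(Rational(-1, 532), 2)), Rational(1, 2)) = Pow(Add(16626, Rational(1, 283024)), Rational(1, 2)) = Pow(Rational(4705557025, 283024), Rational(1, 2)) = Mul(Rational(5, 532), Pow(188222281, Rational(1, 2)))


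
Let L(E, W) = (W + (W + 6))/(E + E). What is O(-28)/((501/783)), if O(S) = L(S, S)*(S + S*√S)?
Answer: -6525/167 - 13050*I*√7/167 ≈ -39.072 - 206.75*I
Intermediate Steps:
L(E, W) = (6 + 2*W)/(2*E) (L(E, W) = (W + (6 + W))/((2*E)) = (6 + 2*W)*(1/(2*E)) = (6 + 2*W)/(2*E))
O(S) = (3 + S)*(S + S^(3/2))/S (O(S) = ((3 + S)/S)*(S + S*√S) = ((3 + S)/S)*(S + S^(3/2)) = (3 + S)*(S + S^(3/2))/S)
O(-28)/((501/783)) = ((3 - 28)*(-28 + (-28)^(3/2))/(-28))/((501/783)) = (-1/28*(-25)*(-28 - 56*I*√7))/((501*(1/783))) = (-25 - 50*I*√7)/(167/261) = (-25 - 50*I*√7)*(261/167) = -6525/167 - 13050*I*√7/167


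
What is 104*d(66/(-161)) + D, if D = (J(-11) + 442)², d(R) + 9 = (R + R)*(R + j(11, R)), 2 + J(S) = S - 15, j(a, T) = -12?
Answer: 4445922204/25921 ≈ 1.7152e+5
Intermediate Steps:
J(S) = -17 + S (J(S) = -2 + (S - 15) = -2 + (-15 + S) = -17 + S)
d(R) = -9 + 2*R*(-12 + R) (d(R) = -9 + (R + R)*(R - 12) = -9 + (2*R)*(-12 + R) = -9 + 2*R*(-12 + R))
D = 171396 (D = ((-17 - 11) + 442)² = (-28 + 442)² = 414² = 171396)
104*d(66/(-161)) + D = 104*(-9 - 1584/(-161) + 2*(66/(-161))²) + 171396 = 104*(-9 - 1584*(-1)/161 + 2*(66*(-1/161))²) + 171396 = 104*(-9 - 24*(-66/161) + 2*(-66/161)²) + 171396 = 104*(-9 + 1584/161 + 2*(4356/25921)) + 171396 = 104*(-9 + 1584/161 + 8712/25921) + 171396 = 104*(30447/25921) + 171396 = 3166488/25921 + 171396 = 4445922204/25921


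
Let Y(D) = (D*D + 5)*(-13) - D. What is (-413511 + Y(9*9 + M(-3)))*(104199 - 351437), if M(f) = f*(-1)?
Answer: 124951118344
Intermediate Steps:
M(f) = -f
Y(D) = -65 - D - 13*D**2 (Y(D) = (D**2 + 5)*(-13) - D = (5 + D**2)*(-13) - D = (-65 - 13*D**2) - D = -65 - D - 13*D**2)
(-413511 + Y(9*9 + M(-3)))*(104199 - 351437) = (-413511 + (-65 - (9*9 - 1*(-3)) - 13*(9*9 - 1*(-3))**2))*(104199 - 351437) = (-413511 + (-65 - (81 + 3) - 13*(81 + 3)**2))*(-247238) = (-413511 + (-65 - 1*84 - 13*84**2))*(-247238) = (-413511 + (-65 - 84 - 13*7056))*(-247238) = (-413511 + (-65 - 84 - 91728))*(-247238) = (-413511 - 91877)*(-247238) = -505388*(-247238) = 124951118344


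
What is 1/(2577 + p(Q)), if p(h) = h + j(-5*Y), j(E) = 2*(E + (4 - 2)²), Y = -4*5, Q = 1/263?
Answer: 263/732456 ≈ 0.00035907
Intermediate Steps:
Q = 1/263 ≈ 0.0038023
Y = -20
j(E) = 8 + 2*E (j(E) = 2*(E + 2²) = 2*(E + 4) = 2*(4 + E) = 8 + 2*E)
p(h) = 208 + h (p(h) = h + (8 + 2*(-5*(-20))) = h + (8 + 2*100) = h + (8 + 200) = h + 208 = 208 + h)
1/(2577 + p(Q)) = 1/(2577 + (208 + 1/263)) = 1/(2577 + 54705/263) = 1/(732456/263) = 263/732456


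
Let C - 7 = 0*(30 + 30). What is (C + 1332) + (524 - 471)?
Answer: 1392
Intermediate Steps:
C = 7 (C = 7 + 0*(30 + 30) = 7 + 0*60 = 7 + 0 = 7)
(C + 1332) + (524 - 471) = (7 + 1332) + (524 - 471) = 1339 + 53 = 1392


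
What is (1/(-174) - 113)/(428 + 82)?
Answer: -19663/88740 ≈ -0.22158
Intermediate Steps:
(1/(-174) - 113)/(428 + 82) = (-1/174 - 113)/510 = -19663/174*1/510 = -19663/88740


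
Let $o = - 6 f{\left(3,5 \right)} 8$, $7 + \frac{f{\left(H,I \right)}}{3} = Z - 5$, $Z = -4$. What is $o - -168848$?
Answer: $171152$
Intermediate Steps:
$f{\left(H,I \right)} = -48$ ($f{\left(H,I \right)} = -21 + 3 \left(-4 - 5\right) = -21 + 3 \left(-9\right) = -21 - 27 = -48$)
$o = 2304$ ($o = \left(-6\right) \left(-48\right) 8 = 288 \cdot 8 = 2304$)
$o - -168848 = 2304 - -168848 = 2304 + 168848 = 171152$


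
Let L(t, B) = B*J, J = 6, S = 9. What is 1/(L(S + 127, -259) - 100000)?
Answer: -1/101554 ≈ -9.8470e-6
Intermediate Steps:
L(t, B) = 6*B (L(t, B) = B*6 = 6*B)
1/(L(S + 127, -259) - 100000) = 1/(6*(-259) - 100000) = 1/(-1554 - 100000) = 1/(-101554) = -1/101554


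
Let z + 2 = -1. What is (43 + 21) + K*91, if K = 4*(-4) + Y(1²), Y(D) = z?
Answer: -1665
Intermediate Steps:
z = -3 (z = -2 - 1 = -3)
Y(D) = -3
K = -19 (K = 4*(-4) - 3 = -16 - 3 = -19)
(43 + 21) + K*91 = (43 + 21) - 19*91 = 64 - 1729 = -1665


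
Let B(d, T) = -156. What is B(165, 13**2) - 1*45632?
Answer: -45788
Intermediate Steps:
B(165, 13**2) - 1*45632 = -156 - 1*45632 = -156 - 45632 = -45788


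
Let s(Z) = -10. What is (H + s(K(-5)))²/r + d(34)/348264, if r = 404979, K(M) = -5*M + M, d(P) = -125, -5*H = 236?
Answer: 9073680923/1175330053800 ≈ 0.0077201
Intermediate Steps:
H = -236/5 (H = -⅕*236 = -236/5 ≈ -47.200)
K(M) = -4*M
(H + s(K(-5)))²/r + d(34)/348264 = (-236/5 - 10)²/404979 - 125/348264 = (-286/5)²*(1/404979) - 125*1/348264 = (81796/25)*(1/404979) - 125/348264 = 81796/10124475 - 125/348264 = 9073680923/1175330053800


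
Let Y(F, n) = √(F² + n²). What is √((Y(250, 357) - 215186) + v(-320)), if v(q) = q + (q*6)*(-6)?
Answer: √(-203986 + √189949) ≈ 451.17*I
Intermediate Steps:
v(q) = -35*q (v(q) = q + (6*q)*(-6) = q - 36*q = -35*q)
√((Y(250, 357) - 215186) + v(-320)) = √((√(250² + 357²) - 215186) - 35*(-320)) = √((√(62500 + 127449) - 215186) + 11200) = √((√189949 - 215186) + 11200) = √((-215186 + √189949) + 11200) = √(-203986 + √189949)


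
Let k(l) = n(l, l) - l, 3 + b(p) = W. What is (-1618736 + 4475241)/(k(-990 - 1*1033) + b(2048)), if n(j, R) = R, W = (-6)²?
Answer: 2856505/33 ≈ 86561.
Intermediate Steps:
W = 36
b(p) = 33 (b(p) = -3 + 36 = 33)
k(l) = 0 (k(l) = l - l = 0)
(-1618736 + 4475241)/(k(-990 - 1*1033) + b(2048)) = (-1618736 + 4475241)/(0 + 33) = 2856505/33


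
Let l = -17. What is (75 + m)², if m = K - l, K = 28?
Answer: 14400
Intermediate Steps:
m = 45 (m = 28 - 1*(-17) = 28 + 17 = 45)
(75 + m)² = (75 + 45)² = 120² = 14400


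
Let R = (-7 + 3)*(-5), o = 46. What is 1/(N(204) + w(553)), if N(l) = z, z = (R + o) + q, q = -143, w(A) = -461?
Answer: -1/538 ≈ -0.0018587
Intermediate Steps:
R = 20 (R = -4*(-5) = 20)
z = -77 (z = (20 + 46) - 143 = 66 - 143 = -77)
N(l) = -77
1/(N(204) + w(553)) = 1/(-77 - 461) = 1/(-538) = -1/538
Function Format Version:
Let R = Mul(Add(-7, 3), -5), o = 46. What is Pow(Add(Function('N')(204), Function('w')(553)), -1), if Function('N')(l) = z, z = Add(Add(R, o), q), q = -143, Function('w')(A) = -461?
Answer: Rational(-1, 538) ≈ -0.0018587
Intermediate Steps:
R = 20 (R = Mul(-4, -5) = 20)
z = -77 (z = Add(Add(20, 46), -143) = Add(66, -143) = -77)
Function('N')(l) = -77
Pow(Add(Function('N')(204), Function('w')(553)), -1) = Pow(Add(-77, -461), -1) = Pow(-538, -1) = Rational(-1, 538)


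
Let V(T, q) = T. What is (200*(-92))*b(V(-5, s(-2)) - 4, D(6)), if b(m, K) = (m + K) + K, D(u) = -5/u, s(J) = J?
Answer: 588800/3 ≈ 1.9627e+5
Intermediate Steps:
b(m, K) = m + 2*K (b(m, K) = (K + m) + K = m + 2*K)
(200*(-92))*b(V(-5, s(-2)) - 4, D(6)) = (200*(-92))*((-5 - 4) + 2*(-5/6)) = -18400*(-9 + 2*(-5*⅙)) = -18400*(-9 + 2*(-⅚)) = -18400*(-9 - 5/3) = -18400*(-32/3) = 588800/3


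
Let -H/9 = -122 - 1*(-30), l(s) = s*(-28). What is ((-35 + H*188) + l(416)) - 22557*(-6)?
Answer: 279323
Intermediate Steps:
l(s) = -28*s
H = 828 (H = -9*(-122 - 1*(-30)) = -9*(-122 + 30) = -9*(-92) = 828)
((-35 + H*188) + l(416)) - 22557*(-6) = ((-35 + 828*188) - 28*416) - 22557*(-6) = ((-35 + 155664) - 11648) + 135342 = (155629 - 11648) + 135342 = 143981 + 135342 = 279323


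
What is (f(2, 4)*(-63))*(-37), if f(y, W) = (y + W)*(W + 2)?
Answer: 83916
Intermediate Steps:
f(y, W) = (2 + W)*(W + y) (f(y, W) = (W + y)*(2 + W) = (2 + W)*(W + y))
(f(2, 4)*(-63))*(-37) = ((4² + 2*4 + 2*2 + 4*2)*(-63))*(-37) = ((16 + 8 + 4 + 8)*(-63))*(-37) = (36*(-63))*(-37) = -2268*(-37) = 83916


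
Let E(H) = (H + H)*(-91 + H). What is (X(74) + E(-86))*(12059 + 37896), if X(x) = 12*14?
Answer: 1529222460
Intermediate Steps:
E(H) = 2*H*(-91 + H) (E(H) = (2*H)*(-91 + H) = 2*H*(-91 + H))
X(x) = 168
(X(74) + E(-86))*(12059 + 37896) = (168 + 2*(-86)*(-91 - 86))*(12059 + 37896) = (168 + 2*(-86)*(-177))*49955 = (168 + 30444)*49955 = 30612*49955 = 1529222460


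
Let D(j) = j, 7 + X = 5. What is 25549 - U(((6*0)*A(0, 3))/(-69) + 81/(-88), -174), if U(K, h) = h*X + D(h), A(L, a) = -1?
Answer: 25375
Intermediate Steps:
X = -2 (X = -7 + 5 = -2)
U(K, h) = -h (U(K, h) = h*(-2) + h = -2*h + h = -h)
25549 - U(((6*0)*A(0, 3))/(-69) + 81/(-88), -174) = 25549 - (-1)*(-174) = 25549 - 1*174 = 25549 - 174 = 25375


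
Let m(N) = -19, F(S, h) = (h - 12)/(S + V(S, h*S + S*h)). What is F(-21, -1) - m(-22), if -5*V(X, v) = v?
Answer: 2858/147 ≈ 19.442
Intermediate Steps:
V(X, v) = -v/5
F(S, h) = (-12 + h)/(S - 2*S*h/5) (F(S, h) = (h - 12)/(S - (h*S + S*h)/5) = (-12 + h)/(S - (S*h + S*h)/5) = (-12 + h)/(S - 2*S*h/5))
F(-21, -1) - m(-22) = 5*(12 - 1*(-1))/(-21*(-5 + 2*(-1))) - 1*(-19) = 5*(-1/21)*(12 + 1)/(-5 - 2) + 19 = 5*(-1/21)*13/(-7) + 19 = 5*(-1/21)*(-⅐)*13 + 19 = 65/147 + 19 = 2858/147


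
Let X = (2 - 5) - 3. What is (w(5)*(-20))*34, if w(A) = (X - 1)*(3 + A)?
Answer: 38080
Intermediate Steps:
X = -6 (X = -3 - 3 = -6)
w(A) = -21 - 7*A (w(A) = (-6 - 1)*(3 + A) = -7*(3 + A) = -21 - 7*A)
(w(5)*(-20))*34 = ((-21 - 7*5)*(-20))*34 = ((-21 - 35)*(-20))*34 = -56*(-20)*34 = 1120*34 = 38080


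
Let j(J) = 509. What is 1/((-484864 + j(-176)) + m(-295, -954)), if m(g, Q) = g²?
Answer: -1/397330 ≈ -2.5168e-6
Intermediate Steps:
1/((-484864 + j(-176)) + m(-295, -954)) = 1/((-484864 + 509) + (-295)²) = 1/(-484355 + 87025) = 1/(-397330) = -1/397330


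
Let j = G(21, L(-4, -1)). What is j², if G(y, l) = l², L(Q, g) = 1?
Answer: 1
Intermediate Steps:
j = 1 (j = 1² = 1)
j² = 1² = 1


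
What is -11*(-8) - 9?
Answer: 79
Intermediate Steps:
-11*(-8) - 9 = 88 - 9 = 79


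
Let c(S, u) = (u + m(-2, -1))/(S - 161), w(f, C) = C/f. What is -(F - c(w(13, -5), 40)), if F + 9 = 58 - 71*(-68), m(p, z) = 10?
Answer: -5116298/1049 ≈ -4877.3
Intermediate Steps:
c(S, u) = (10 + u)/(-161 + S) (c(S, u) = (u + 10)/(S - 161) = (10 + u)/(-161 + S))
F = 4877 (F = -9 + (58 - 71*(-68)) = -9 + (58 + 4828) = -9 + 4886 = 4877)
-(F - c(w(13, -5), 40)) = -(4877 - (10 + 40)/(-161 - 5/13)) = -(4877 - 50/(-161 - 5*1/13)) = -(4877 - 50/(-161 - 5/13)) = -(4877 - 50/(-2098/13)) = -(4877 - (-13)*50/2098) = -(4877 - 1*(-325/1049)) = -(4877 + 325/1049) = -1*5116298/1049 = -5116298/1049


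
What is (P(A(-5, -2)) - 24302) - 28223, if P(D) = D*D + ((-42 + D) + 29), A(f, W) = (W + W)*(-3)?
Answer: -52382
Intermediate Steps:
A(f, W) = -6*W (A(f, W) = (2*W)*(-3) = -6*W)
P(D) = -13 + D + D**2 (P(D) = D**2 + (-13 + D) = -13 + D + D**2)
(P(A(-5, -2)) - 24302) - 28223 = ((-13 - 6*(-2) + (-6*(-2))**2) - 24302) - 28223 = ((-13 + 12 + 12**2) - 24302) - 28223 = ((-13 + 12 + 144) - 24302) - 28223 = (143 - 24302) - 28223 = -24159 - 28223 = -52382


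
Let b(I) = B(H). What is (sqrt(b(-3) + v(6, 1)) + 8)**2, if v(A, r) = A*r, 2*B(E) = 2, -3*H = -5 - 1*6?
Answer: (8 + sqrt(7))**2 ≈ 113.33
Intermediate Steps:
H = 11/3 (H = -(-5 - 1*6)/3 = -(-5 - 6)/3 = -1/3*(-11) = 11/3 ≈ 3.6667)
B(E) = 1 (B(E) = (1/2)*2 = 1)
b(I) = 1
(sqrt(b(-3) + v(6, 1)) + 8)**2 = (sqrt(1 + 6*1) + 8)**2 = (sqrt(1 + 6) + 8)**2 = (sqrt(7) + 8)**2 = (8 + sqrt(7))**2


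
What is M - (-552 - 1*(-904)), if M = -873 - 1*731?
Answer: -1956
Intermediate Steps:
M = -1604 (M = -873 - 731 = -1604)
M - (-552 - 1*(-904)) = -1604 - (-552 - 1*(-904)) = -1604 - (-552 + 904) = -1604 - 1*352 = -1604 - 352 = -1956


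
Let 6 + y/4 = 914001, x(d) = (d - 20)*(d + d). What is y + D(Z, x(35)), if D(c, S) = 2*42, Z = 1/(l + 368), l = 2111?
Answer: 3656064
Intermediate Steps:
x(d) = 2*d*(-20 + d) (x(d) = (-20 + d)*(2*d) = 2*d*(-20 + d))
y = 3655980 (y = -24 + 4*914001 = -24 + 3656004 = 3655980)
Z = 1/2479 (Z = 1/(2111 + 368) = 1/2479 ≈ 0.00040339)
D(c, S) = 84
y + D(Z, x(35)) = 3655980 + 84 = 3656064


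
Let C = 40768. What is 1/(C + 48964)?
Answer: 1/89732 ≈ 1.1144e-5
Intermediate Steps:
1/(C + 48964) = 1/(40768 + 48964) = 1/89732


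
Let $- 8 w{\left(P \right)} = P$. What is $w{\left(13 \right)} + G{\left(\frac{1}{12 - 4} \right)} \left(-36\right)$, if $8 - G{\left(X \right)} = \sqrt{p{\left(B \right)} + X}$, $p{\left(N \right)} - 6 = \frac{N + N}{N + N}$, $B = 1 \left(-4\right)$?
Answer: $- \frac{2317}{8} + 9 \sqrt{114} \approx -193.53$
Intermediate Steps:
$B = -4$
$p{\left(N \right)} = 7$ ($p{\left(N \right)} = 6 + \frac{N + N}{N + N} = 6 + \frac{2 N}{2 N} = 6 + 2 N \frac{1}{2 N} = 6 + 1 = 7$)
$w{\left(P \right)} = - \frac{P}{8}$
$G{\left(X \right)} = 8 - \sqrt{7 + X}$
$w{\left(13 \right)} + G{\left(\frac{1}{12 - 4} \right)} \left(-36\right) = \left(- \frac{1}{8}\right) 13 + \left(8 - \sqrt{7 + \frac{1}{12 - 4}}\right) \left(-36\right) = - \frac{13}{8} + \left(8 - \sqrt{7 + \frac{1}{8}}\right) \left(-36\right) = - \frac{13}{8} + \left(8 - \sqrt{\frac{57}{8}}\right) \left(-36\right) = - \frac{13}{8} + \left(8 - \frac{\sqrt{114}}{4}\right) \left(-36\right) = - \frac{13}{8} - \left(288 - 9 \sqrt{114}\right) = - \frac{2317}{8} + 9 \sqrt{114}$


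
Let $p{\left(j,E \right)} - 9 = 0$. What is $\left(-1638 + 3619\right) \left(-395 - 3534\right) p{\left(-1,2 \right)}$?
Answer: $-70050141$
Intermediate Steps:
$p{\left(j,E \right)} = 9$ ($p{\left(j,E \right)} = 9 + 0 = 9$)
$\left(-1638 + 3619\right) \left(-395 - 3534\right) p{\left(-1,2 \right)} = \left(-1638 + 3619\right) \left(-395 - 3534\right) 9 = 1981 \left(-3929\right) 9 = \left(-7783349\right) 9 = -70050141$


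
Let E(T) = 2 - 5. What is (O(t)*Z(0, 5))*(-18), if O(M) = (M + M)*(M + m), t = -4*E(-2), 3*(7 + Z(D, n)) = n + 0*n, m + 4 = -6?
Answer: 4608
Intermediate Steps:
m = -10 (m = -4 - 6 = -10)
Z(D, n) = -7 + n/3 (Z(D, n) = -7 + (n + 0*n)/3 = -7 + (n + 0)/3 = -7 + n/3)
E(T) = -3
t = 12 (t = -4*(-3) = 12)
O(M) = 2*M*(-10 + M) (O(M) = (M + M)*(M - 10) = (2*M)*(-10 + M) = 2*M*(-10 + M))
(O(t)*Z(0, 5))*(-18) = ((2*12*(-10 + 12))*(-7 + (⅓)*5))*(-18) = ((2*12*2)*(-7 + 5/3))*(-18) = (48*(-16/3))*(-18) = -256*(-18) = 4608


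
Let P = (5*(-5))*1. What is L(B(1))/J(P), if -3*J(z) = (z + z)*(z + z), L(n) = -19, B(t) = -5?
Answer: 57/2500 ≈ 0.022800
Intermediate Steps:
P = -25 (P = -25*1 = -25)
J(z) = -4*z**2/3 (J(z) = -(z + z)*(z + z)/3 = -2*z*2*z/3 = -4*z**2/3)
L(B(1))/J(P) = -19/((-4/3*(-25)**2)) = -19/((-4/3*625)) = -19/(-2500/3) = -19*(-3/2500) = 57/2500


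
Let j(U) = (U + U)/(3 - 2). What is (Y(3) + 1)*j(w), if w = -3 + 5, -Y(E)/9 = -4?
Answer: 148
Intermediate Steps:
Y(E) = 36 (Y(E) = -9*(-4) = 36)
w = 2
j(U) = 2*U (j(U) = (2*U)/1 = (2*U)*1 = 2*U)
(Y(3) + 1)*j(w) = (36 + 1)*(2*2) = 37*4 = 148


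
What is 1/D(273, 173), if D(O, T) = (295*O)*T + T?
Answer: 1/13932728 ≈ 7.1773e-8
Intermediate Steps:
D(O, T) = T + 295*O*T (D(O, T) = 295*O*T + T = T + 295*O*T)
1/D(273, 173) = 1/(173*(1 + 295*273)) = 1/(173*(1 + 80535)) = 1/(173*80536) = 1/13932728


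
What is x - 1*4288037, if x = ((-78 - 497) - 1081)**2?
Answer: -1545701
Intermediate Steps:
x = 2742336 (x = (-575 - 1081)**2 = (-1656)**2 = 2742336)
x - 1*4288037 = 2742336 - 1*4288037 = 2742336 - 4288037 = -1545701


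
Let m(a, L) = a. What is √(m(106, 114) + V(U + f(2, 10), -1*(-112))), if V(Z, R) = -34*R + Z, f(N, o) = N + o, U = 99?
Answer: 3*I*√399 ≈ 59.925*I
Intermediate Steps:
V(Z, R) = Z - 34*R
√(m(106, 114) + V(U + f(2, 10), -1*(-112))) = √(106 + ((99 + (2 + 10)) - (-34)*(-112))) = √(106 + ((99 + 12) - 34*112)) = √(106 + (111 - 3808)) = √(106 - 3697) = √(-3591) = 3*I*√399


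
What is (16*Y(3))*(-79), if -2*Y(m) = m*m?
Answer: 5688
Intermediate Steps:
Y(m) = -m²/2 (Y(m) = -m*m/2 = -m²/2)
(16*Y(3))*(-79) = (16*(-½*3²))*(-79) = (16*(-½*9))*(-79) = (16*(-9/2))*(-79) = -72*(-79) = 5688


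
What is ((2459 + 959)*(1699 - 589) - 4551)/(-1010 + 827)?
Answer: -1263143/61 ≈ -20707.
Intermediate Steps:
((2459 + 959)*(1699 - 589) - 4551)/(-1010 + 827) = (3418*1110 - 4551)/(-183) = (3793980 - 4551)*(-1/183) = 3789429*(-1/183) = -1263143/61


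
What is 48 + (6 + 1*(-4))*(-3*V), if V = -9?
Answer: 102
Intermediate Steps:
48 + (6 + 1*(-4))*(-3*V) = 48 + (6 + 1*(-4))*(-3*(-9)) = 48 + (6 - 4)*27 = 48 + 2*27 = 48 + 54 = 102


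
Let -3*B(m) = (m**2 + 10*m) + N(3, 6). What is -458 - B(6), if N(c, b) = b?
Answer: -424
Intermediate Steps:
B(m) = -2 - 10*m/3 - m**2/3 (B(m) = -((m**2 + 10*m) + 6)/3 = -(6 + m**2 + 10*m)/3 = -2 - 10*m/3 - m**2/3)
-458 - B(6) = -458 - (-2 - 10/3*6 - 1/3*6**2) = -458 - (-2 - 20 - 1/3*36) = -458 - (-2 - 20 - 12) = -458 - 1*(-34) = -458 + 34 = -424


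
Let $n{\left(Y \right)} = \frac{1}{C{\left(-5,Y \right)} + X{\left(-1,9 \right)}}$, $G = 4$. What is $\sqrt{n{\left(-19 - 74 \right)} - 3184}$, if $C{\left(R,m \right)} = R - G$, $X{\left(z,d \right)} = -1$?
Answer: $\frac{i \sqrt{318410}}{10} \approx 56.428 i$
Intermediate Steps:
$C{\left(R,m \right)} = -4 + R$ ($C{\left(R,m \right)} = R - 4 = -4 + R$)
$n{\left(Y \right)} = - \frac{1}{10}$ ($n{\left(Y \right)} = \frac{1}{\left(-4 - 5\right) - 1} = \frac{1}{-9 - 1} = \frac{1}{-10} = - \frac{1}{10}$)
$\sqrt{n{\left(-19 - 74 \right)} - 3184} = \sqrt{- \frac{1}{10} - 3184} = \sqrt{- \frac{31841}{10}} = \frac{i \sqrt{318410}}{10}$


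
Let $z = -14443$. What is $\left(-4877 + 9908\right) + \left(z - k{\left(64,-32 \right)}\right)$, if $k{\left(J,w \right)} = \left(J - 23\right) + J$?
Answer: $-9517$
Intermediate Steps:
$k{\left(J,w \right)} = -23 + 2 J$ ($k{\left(J,w \right)} = \left(-23 + J\right) + J = -23 + 2 J$)
$\left(-4877 + 9908\right) + \left(z - k{\left(64,-32 \right)}\right) = \left(-4877 + 9908\right) - \left(14420 + 128\right) = 5031 - 14548 = -9517$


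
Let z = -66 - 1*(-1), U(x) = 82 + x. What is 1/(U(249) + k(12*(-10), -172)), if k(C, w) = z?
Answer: 1/266 ≈ 0.0037594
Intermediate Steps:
z = -65 (z = -66 + 1 = -65)
k(C, w) = -65
1/(U(249) + k(12*(-10), -172)) = 1/((82 + 249) - 65) = 1/(331 - 65) = 1/266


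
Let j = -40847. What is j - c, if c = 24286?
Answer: -65133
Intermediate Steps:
j - c = -40847 - 1*24286 = -40847 - 24286 = -65133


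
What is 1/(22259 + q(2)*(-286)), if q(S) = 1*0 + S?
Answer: 1/21687 ≈ 4.6111e-5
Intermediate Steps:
q(S) = S (q(S) = 0 + S = S)
1/(22259 + q(2)*(-286)) = 1/(22259 + 2*(-286)) = 1/(22259 - 572) = 1/21687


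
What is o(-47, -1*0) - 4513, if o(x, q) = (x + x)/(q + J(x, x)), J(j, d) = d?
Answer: -4511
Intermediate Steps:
o(x, q) = 2*x/(q + x) (o(x, q) = (x + x)/(q + x) = (2*x)/(q + x) = 2*x/(q + x))
o(-47, -1*0) - 4513 = 2*(-47)/(-1*0 - 47) - 4513 = 2*(-47)/(0 - 47) - 4513 = 2*(-47)/(-47) - 4513 = 2*(-47)*(-1/47) - 4513 = 2 - 4513 = -4511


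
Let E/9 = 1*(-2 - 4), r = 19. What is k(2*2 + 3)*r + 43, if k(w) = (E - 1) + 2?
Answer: -964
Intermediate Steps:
E = -54 (E = 9*(1*(-2 - 4)) = 9*(1*(-6)) = 9*(-6) = -54)
k(w) = -53 (k(w) = (-54 - 1) + 2 = -55 + 2 = -53)
k(2*2 + 3)*r + 43 = -53*19 + 43 = -1007 + 43 = -964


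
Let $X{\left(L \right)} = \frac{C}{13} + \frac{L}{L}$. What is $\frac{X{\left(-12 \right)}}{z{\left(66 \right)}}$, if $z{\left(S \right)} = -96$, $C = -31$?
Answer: $\frac{3}{208} \approx 0.014423$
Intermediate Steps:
$X{\left(L \right)} = - \frac{18}{13}$ ($X{\left(L \right)} = - \frac{31}{13} + \frac{L}{L} = \left(-31\right) \frac{1}{13} + 1 = - \frac{31}{13} + 1 = - \frac{18}{13}$)
$\frac{X{\left(-12 \right)}}{z{\left(66 \right)}} = - \frac{18}{13 \left(-96\right)} = \left(- \frac{18}{13}\right) \left(- \frac{1}{96}\right) = \frac{3}{208}$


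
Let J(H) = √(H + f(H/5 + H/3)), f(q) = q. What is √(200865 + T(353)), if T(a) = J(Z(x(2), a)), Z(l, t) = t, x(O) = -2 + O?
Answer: √(45194625 + 15*√121785)/15 ≈ 448.21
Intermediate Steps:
J(H) = √345*√H/15 (J(H) = √(H + (H/5 + H/3)) = √(H + 8*H/15) = √(23*H/15) = √345*√H/15)
T(a) = √345*√a/15
√(200865 + T(353)) = √(200865 + √345*√353/15) = √(200865 + √121785/15)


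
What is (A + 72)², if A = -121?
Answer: 2401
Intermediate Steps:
(A + 72)² = (-121 + 72)² = (-49)² = 2401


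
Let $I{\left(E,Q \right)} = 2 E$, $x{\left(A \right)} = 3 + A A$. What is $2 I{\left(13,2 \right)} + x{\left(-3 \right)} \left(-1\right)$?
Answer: $40$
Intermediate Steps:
$x{\left(A \right)} = 3 + A^{2}$
$2 I{\left(13,2 \right)} + x{\left(-3 \right)} \left(-1\right) = 2 \cdot 2 \cdot 13 + \left(3 + \left(-3\right)^{2}\right) \left(-1\right) = 2 \cdot 26 + \left(3 + 9\right) \left(-1\right) = 52 + 12 \left(-1\right) = 52 - 12 = 40$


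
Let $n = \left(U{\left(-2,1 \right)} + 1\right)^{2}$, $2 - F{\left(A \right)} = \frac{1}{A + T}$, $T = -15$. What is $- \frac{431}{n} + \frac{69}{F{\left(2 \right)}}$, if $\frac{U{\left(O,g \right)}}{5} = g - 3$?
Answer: $\frac{2260}{81} \approx 27.901$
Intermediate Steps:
$F{\left(A \right)} = 2 - \frac{1}{-15 + A}$ ($F{\left(A \right)} = 2 - \frac{1}{A - 15} = 2 - \frac{1}{-15 + A}$)
$U{\left(O,g \right)} = -15 + 5 g$ ($U{\left(O,g \right)} = 5 \left(g - 3\right) = 5 \left(-3 + g\right) = -15 + 5 g$)
$n = 81$ ($n = \left(\left(-15 + 5 \cdot 1\right) + 1\right)^{2} = \left(\left(-15 + 5\right) + 1\right)^{2} = \left(-10 + 1\right)^{2} = \left(-9\right)^{2} = 81$)
$- \frac{431}{n} + \frac{69}{F{\left(2 \right)}} = - \frac{431}{81} + \frac{69}{\frac{1}{-15 + 2} \left(-31 + 2 \cdot 2\right)} = \left(-431\right) \frac{1}{81} + \frac{69}{\frac{1}{-13} \left(-31 + 4\right)} = - \frac{431}{81} + \frac{69}{\left(- \frac{1}{13}\right) \left(-27\right)} = - \frac{431}{81} + \frac{69}{\frac{27}{13}} = - \frac{431}{81} + 69 \cdot \frac{13}{27} = - \frac{431}{81} + \frac{299}{9} = \frac{2260}{81}$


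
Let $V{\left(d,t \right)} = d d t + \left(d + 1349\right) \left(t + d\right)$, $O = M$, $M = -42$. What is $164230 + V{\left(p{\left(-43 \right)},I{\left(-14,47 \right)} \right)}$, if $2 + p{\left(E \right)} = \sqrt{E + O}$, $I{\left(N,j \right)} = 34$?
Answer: $204495 + 1243 i \sqrt{85} \approx 2.045 \cdot 10^{5} + 11460.0 i$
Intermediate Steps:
$O = -42$
$p{\left(E \right)} = -2 + \sqrt{-42 + E}$ ($p{\left(E \right)} = -2 + \sqrt{E - 42} = -2 + \sqrt{-42 + E}$)
$V{\left(d,t \right)} = t d^{2} + \left(1349 + d\right) \left(d + t\right)$ ($V{\left(d,t \right)} = d^{2} t + \left(1349 + d\right) \left(d + t\right) = t d^{2} + \left(1349 + d\right) \left(d + t\right)$)
$164230 + V{\left(p{\left(-43 \right)},I{\left(-14,47 \right)} \right)} = 164230 + \left(\left(-2 + \sqrt{-42 - 43}\right)^{2} + 1349 \left(-2 + \sqrt{-42 - 43}\right) + 1349 \cdot 34 + \left(-2 + \sqrt{-42 - 43}\right) 34 + 34 \left(-2 + \sqrt{-42 - 43}\right)^{2}\right) = 164230 + \left(\left(-2 + \sqrt{-85}\right)^{2} + 1349 \left(-2 + \sqrt{-85}\right) + 45866 + \left(-2 + \sqrt{-85}\right) 34 + 34 \left(-2 + \sqrt{-85}\right)^{2}\right) = 164230 + \left(\left(-2 + i \sqrt{85}\right)^{2} + 1349 \left(-2 + i \sqrt{85}\right) + 45866 + \left(-2 + i \sqrt{85}\right) 34 + 34 \left(-2 + i \sqrt{85}\right)^{2}\right) = 164230 + \left(\left(-2 + i \sqrt{85}\right)^{2} - \left(2698 - 1349 i \sqrt{85}\right) + 45866 - \left(68 - 34 i \sqrt{85}\right) + 34 \left(-2 + i \sqrt{85}\right)^{2}\right) = 164230 + \left(43100 + 35 \left(-2 + i \sqrt{85}\right)^{2} + 1383 i \sqrt{85}\right) = 207330 + 35 \left(-2 + i \sqrt{85}\right)^{2} + 1383 i \sqrt{85}$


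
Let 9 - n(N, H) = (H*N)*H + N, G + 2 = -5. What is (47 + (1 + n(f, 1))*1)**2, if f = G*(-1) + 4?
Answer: 1225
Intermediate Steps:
G = -7 (G = -2 - 5 = -7)
f = 11 (f = -7*(-1) + 4 = 7 + 4 = 11)
n(N, H) = 9 - N - N*H**2 (n(N, H) = 9 - ((H*N)*H + N) = 9 - (N*H**2 + N) = 9 - (N + N*H**2) = 9 + (-N - N*H**2) = 9 - N - N*H**2)
(47 + (1 + n(f, 1))*1)**2 = (47 + (1 + (9 - 1*11 - 1*11*1**2))*1)**2 = (47 + (1 + (9 - 11 - 1*11*1))*1)**2 = (47 + (1 + (9 - 11 - 11))*1)**2 = (47 + (1 - 13)*1)**2 = (47 - 12*1)**2 = (47 - 12)**2 = 35**2 = 1225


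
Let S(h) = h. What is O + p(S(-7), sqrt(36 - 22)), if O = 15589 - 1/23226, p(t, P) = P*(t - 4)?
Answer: 362070113/23226 - 11*sqrt(14) ≈ 15548.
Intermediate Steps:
p(t, P) = P*(-4 + t)
O = 362070113/23226 (O = 15589 - 1*1/23226 = 15589 - 1/23226 = 362070113/23226 ≈ 15589.)
O + p(S(-7), sqrt(36 - 22)) = 362070113/23226 + sqrt(36 - 22)*(-4 - 7) = 362070113/23226 + sqrt(14)*(-11) = 362070113/23226 - 11*sqrt(14)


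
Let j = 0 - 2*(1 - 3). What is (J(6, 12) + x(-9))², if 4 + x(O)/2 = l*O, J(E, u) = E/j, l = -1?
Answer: 529/4 ≈ 132.25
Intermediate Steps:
j = 4 (j = 0 - 2*(-2) = 0 + 4 = 4)
J(E, u) = E/4
x(O) = -8 - 2*O (x(O) = -8 + 2*(-O) = -8 - 2*O)
(J(6, 12) + x(-9))² = ((¼)*6 + (-8 - 2*(-9)))² = (3/2 + (-8 + 18))² = (3/2 + 10)² = (23/2)² = 529/4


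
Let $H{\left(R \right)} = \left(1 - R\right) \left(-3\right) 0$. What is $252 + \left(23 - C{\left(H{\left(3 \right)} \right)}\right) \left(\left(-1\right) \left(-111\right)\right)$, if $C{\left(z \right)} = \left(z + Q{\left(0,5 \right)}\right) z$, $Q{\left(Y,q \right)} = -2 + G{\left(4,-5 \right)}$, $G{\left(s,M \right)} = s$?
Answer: $2805$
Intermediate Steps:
$H{\left(R \right)} = 0$ ($H{\left(R \right)} = \left(-3 + 3 R\right) 0 = 0$)
$Q{\left(Y,q \right)} = 2$ ($Q{\left(Y,q \right)} = -2 + 4 = 2$)
$C{\left(z \right)} = z \left(2 + z\right)$ ($C{\left(z \right)} = \left(z + 2\right) z = \left(2 + z\right) z = z \left(2 + z\right)$)
$252 + \left(23 - C{\left(H{\left(3 \right)} \right)}\right) \left(\left(-1\right) \left(-111\right)\right) = 252 + \left(23 - 0 \left(2 + 0\right)\right) \left(\left(-1\right) \left(-111\right)\right) = 252 + \left(23 - 0 \cdot 2\right) 111 = 252 + \left(23 - 0\right) 111 = 252 + \left(23 + 0\right) 111 = 252 + 23 \cdot 111 = 252 + 2553 = 2805$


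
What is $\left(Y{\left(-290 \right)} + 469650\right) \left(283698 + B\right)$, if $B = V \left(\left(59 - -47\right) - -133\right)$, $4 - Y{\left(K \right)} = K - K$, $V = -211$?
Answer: $109555718926$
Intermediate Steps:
$Y{\left(K \right)} = 4$ ($Y{\left(K \right)} = 4 - \left(K - K\right) = 4 - 0 = 4 + 0 = 4$)
$B = -50429$ ($B = - 211 \left(\left(59 - -47\right) - -133\right) = - 211 \left(\left(59 + 47\right) + 133\right) = - 211 \left(106 + 133\right) = \left(-211\right) 239 = -50429$)
$\left(Y{\left(-290 \right)} + 469650\right) \left(283698 + B\right) = \left(4 + 469650\right) \left(283698 - 50429\right) = 469654 \cdot 233269 = 109555718926$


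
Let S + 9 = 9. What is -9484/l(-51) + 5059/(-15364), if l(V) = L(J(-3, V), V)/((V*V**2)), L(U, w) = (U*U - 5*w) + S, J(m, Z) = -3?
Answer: 805369355125/169004 ≈ 4.7654e+6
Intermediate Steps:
S = 0 (S = -9 + 9 = 0)
L(U, w) = U**2 - 5*w (L(U, w) = (U*U - 5*w) + 0 = (U**2 - 5*w) + 0 = U**2 - 5*w)
l(V) = (9 - 5*V)/V**3 (l(V) = ((-3)**2 - 5*V)/((V*V**2)) = (9 - 5*V)/(V**3) = (9 - 5*V)/V**3)
-9484/l(-51) + 5059/(-15364) = -9484*(-132651/(9 - 5*(-51))) + 5059/(-15364) = -9484*(-132651/(9 + 255)) + 5059*(-1/15364) = -9484/((-1/132651*264)) - 5059/15364 = -9484/(-88/44217) - 5059/15364 = -9484*(-44217/88) - 5059/15364 = 104838507/22 - 5059/15364 = 805369355125/169004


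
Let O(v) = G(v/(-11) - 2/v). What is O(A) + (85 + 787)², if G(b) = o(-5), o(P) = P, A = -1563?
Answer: 760379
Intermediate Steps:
G(b) = -5
O(v) = -5
O(A) + (85 + 787)² = -5 + (85 + 787)² = -5 + 872² = -5 + 760384 = 760379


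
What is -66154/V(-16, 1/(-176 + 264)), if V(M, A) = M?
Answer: 33077/8 ≈ 4134.6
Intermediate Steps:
-66154/V(-16, 1/(-176 + 264)) = -66154/(-16) = -66154*(-1/16) = 33077/8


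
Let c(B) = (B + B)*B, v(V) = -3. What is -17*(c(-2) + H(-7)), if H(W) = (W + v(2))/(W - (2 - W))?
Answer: -1173/8 ≈ -146.63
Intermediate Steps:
c(B) = 2*B² (c(B) = (2*B)*B = 2*B²)
H(W) = (-3 + W)/(-2 + 2*W) (H(W) = (W - 3)/(W - (2 - W)) = (-3 + W)/(W + (-2 + W)) = (-3 + W)/(-2 + 2*W))
-17*(c(-2) + H(-7)) = -17*(2*(-2)² + (-3 - 7)/(2*(-1 - 7))) = -17*(2*4 + (½)*(-10)/(-8)) = -17*(8 + (½)*(-⅛)*(-10)) = -17*(8 + 5/8) = -17*69/8 = -1173/8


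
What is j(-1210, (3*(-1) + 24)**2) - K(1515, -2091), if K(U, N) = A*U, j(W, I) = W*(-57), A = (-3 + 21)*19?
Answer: -449160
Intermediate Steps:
A = 342 (A = 18*19 = 342)
j(W, I) = -57*W
K(U, N) = 342*U
j(-1210, (3*(-1) + 24)**2) - K(1515, -2091) = -57*(-1210) - 342*1515 = 68970 - 1*518130 = 68970 - 518130 = -449160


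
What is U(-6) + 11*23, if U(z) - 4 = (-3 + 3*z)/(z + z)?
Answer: 1035/4 ≈ 258.75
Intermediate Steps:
U(z) = 4 + (-3 + 3*z)/(2*z) (U(z) = 4 + (-3 + 3*z)/(z + z) = 4 + (-3 + 3*z)/((2*z)) = 4 + (-3 + 3*z)*(1/(2*z)) = 4 + (-3 + 3*z)/(2*z))
U(-6) + 11*23 = (1/2)*(-3 + 11*(-6))/(-6) + 11*23 = (1/2)*(-1/6)*(-3 - 66) + 253 = (1/2)*(-1/6)*(-69) + 253 = 23/4 + 253 = 1035/4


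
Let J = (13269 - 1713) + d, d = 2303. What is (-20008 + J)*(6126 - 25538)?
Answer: 119364388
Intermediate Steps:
J = 13859 (J = (13269 - 1713) + 2303 = 11556 + 2303 = 13859)
(-20008 + J)*(6126 - 25538) = (-20008 + 13859)*(6126 - 25538) = -6149*(-19412) = 119364388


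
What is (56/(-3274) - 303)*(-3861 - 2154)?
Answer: 2983674585/1637 ≈ 1.8226e+6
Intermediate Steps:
(56/(-3274) - 303)*(-3861 - 2154) = (56*(-1/3274) - 303)*(-6015) = (-28/1637 - 303)*(-6015) = -496039/1637*(-6015) = 2983674585/1637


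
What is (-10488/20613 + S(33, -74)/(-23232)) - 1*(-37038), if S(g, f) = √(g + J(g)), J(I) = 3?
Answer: 985364372073/26604512 ≈ 37038.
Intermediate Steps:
S(g, f) = √(3 + g) (S(g, f) = √(g + 3) = √(3 + g))
(-10488/20613 + S(33, -74)/(-23232)) - 1*(-37038) = (-10488/20613 + √(3 + 33)/(-23232)) - 1*(-37038) = (-10488*1/20613 + √36*(-1/23232)) + 37038 = (-3496/6871 + 6*(-1/23232)) + 37038 = (-3496/6871 - 1/3872) + 37038 = -13543383/26604512 + 37038 = 985364372073/26604512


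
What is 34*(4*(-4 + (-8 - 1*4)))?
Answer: -2176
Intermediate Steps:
34*(4*(-4 + (-8 - 1*4))) = 34*(4*(-4 + (-8 - 4))) = 34*(4*(-4 - 12)) = 34*(4*(-16)) = 34*(-64) = -2176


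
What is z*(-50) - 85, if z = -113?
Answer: 5565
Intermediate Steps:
z*(-50) - 85 = -113*(-50) - 85 = 5650 - 85 = 5565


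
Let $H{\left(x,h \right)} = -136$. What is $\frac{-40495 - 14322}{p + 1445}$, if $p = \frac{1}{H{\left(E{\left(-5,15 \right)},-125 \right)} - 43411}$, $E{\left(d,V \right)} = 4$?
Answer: $- \frac{2387115899}{62925414} \approx -37.936$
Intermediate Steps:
$p = - \frac{1}{43547}$ ($p = \frac{1}{-136 - 43411} = \frac{1}{-43547} = - \frac{1}{43547} \approx -2.2964 \cdot 10^{-5}$)
$\frac{-40495 - 14322}{p + 1445} = \frac{-40495 - 14322}{- \frac{1}{43547} + 1445} = - \frac{54817}{\frac{62925414}{43547}} = \left(-54817\right) \frac{43547}{62925414} = - \frac{2387115899}{62925414}$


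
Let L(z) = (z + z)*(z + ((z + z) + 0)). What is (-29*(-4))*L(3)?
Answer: 6264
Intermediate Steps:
L(z) = 6*z² (L(z) = (2*z)*(z + (2*z + 0)) = (2*z)*(z + 2*z) = (2*z)*(3*z) = 6*z²)
(-29*(-4))*L(3) = (-29*(-4))*(6*3²) = 116*(6*9) = 116*54 = 6264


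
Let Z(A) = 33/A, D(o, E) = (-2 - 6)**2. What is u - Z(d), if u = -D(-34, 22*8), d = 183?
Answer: -3915/61 ≈ -64.180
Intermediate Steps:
D(o, E) = 64 (D(o, E) = (-8)**2 = 64)
u = -64 (u = -1*64 = -64)
u - Z(d) = -64 - 33/183 = -64 - 1*11/61 = -64 - 11/61 = -3915/61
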